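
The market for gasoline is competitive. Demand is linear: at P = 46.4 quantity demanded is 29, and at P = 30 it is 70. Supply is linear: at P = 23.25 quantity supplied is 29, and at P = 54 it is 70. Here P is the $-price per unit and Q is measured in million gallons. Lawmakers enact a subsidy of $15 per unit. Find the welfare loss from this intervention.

$97.83 million

Demand slope = (30 − 46.4)/(70 − 29) = −0.4, so P = 58 − 0.4Q.
Supply slope = (54 − 23.25)/(70 − 29) = 0.75, so P = 1.5 + 0.75Q.
Competitive equilibrium: 58 − 0.4Q = 1.5 + 0.75Q → Q* = 49.1304, P* = 38.3478.
The subsidy lowers effective supply by 15: P = 0.75Q − 13.5.
New quantity: 58 − 0.4Q = 0.75Q − 13.5 → Q' = 62.1739.
Overproduction ΔQ = 62.1739 − 49.1304 = 13.0435; wedge = subsidy = 15.
Welfare loss = ½ × 13.0435 × 15 = $97.83 million.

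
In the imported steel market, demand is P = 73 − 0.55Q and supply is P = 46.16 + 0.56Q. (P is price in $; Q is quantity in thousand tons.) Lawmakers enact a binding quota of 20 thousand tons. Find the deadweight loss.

$9.70 thousand

Competitive equilibrium: 73 − 0.55Q = 46.16 + 0.56Q → Q* = 24.1802, P* = 59.7009.
At Q = 20: demand price = 73 − 0.55·20 = 62; supply price = 46.16 + 0.56·20 = 57.36.
ΔQ = 24.1802 − 20 = 4.1802; wedge = 62 − 57.36 = 4.64.
Welfare loss = ½ × 4.1802 × 4.64 = $9.70 thousand.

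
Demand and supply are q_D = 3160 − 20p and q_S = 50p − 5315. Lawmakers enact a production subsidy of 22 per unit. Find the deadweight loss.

3457.14

In inverse form: demand p = 158 − 0.05q, supply p = 106.3 + 0.02q.
Competitive equilibrium: 158 − 0.05q = 106.3 + 0.02q → q* = 738.5714, p* = 121.0714.
The subsidy lowers effective supply by 22: p = 84.3 + 0.02q.
New quantity: 158 − 0.05q = 84.3 + 0.02q → q' = 1052.8571.
Overproduction Δq = 1052.8571 − 738.5714 = 314.2857; wedge = subsidy = 22.
DWL = ½ × 314.2857 × 22 = 3457.14.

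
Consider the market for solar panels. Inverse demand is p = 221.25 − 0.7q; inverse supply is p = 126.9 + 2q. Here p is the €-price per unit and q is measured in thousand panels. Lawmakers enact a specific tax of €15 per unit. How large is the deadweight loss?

€41.67 thousand

Competitive equilibrium: 221.25 − 0.7q = 126.9 + 2q → q* = 34.9444, p* = 196.7889.
With the tax, the buyer price exceeds the seller price by 15: (221.25 − 0.7q) − (126.9 + 2q) = 15 → q' = 29.3889.
Δq = 34.9444 − 29.3889 = 5.5555; the wedge equals the tax, 15.
Welfare loss = ½ × 5.5555 × 15 = €41.67 thousand.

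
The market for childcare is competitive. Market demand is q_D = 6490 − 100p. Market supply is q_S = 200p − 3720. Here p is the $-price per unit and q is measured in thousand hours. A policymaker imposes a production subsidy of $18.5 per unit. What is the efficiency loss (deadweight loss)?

$11408.33 thousand

In inverse form: demand p = 64.9 − 0.01q, supply p = 18.6 + 0.005q.
Competitive equilibrium: 64.9 − 0.01q = 18.6 + 0.005q → q* = 3086.6667, p* = 34.0333.
The subsidy lowers effective supply by 18.5: p = 0.1 + 0.005q.
New quantity: 64.9 − 0.01q = 0.1 + 0.005q → q' = 4320.
Overproduction Δq = 4320 − 3086.6667 = 1233.3333; wedge = subsidy = 18.5.
Deadweight loss = ½ × 1233.3333 × 18.5 = $11408.33 thousand.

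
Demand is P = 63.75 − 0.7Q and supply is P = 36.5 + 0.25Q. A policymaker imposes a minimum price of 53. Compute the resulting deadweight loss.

Competitive equilibrium: 63.75 − 0.7Q = 36.5 + 0.25Q → Q* = 28.6842, P* = 43.6711.
At the floor P = 53, quantity demanded = (63.75 − 53)/0.7 = 15.3571.
Sellers' marginal cost at Q' = 15.3571: 36.5 + 0.25·15.3571 = 40.3393.
ΔQ = 28.6842 − 15.3571 = 13.3271; wedge = 53 − 40.3393 = 12.6607.
Deadweight loss = ½ × 13.3271 × 12.6607 = 84.37.

84.37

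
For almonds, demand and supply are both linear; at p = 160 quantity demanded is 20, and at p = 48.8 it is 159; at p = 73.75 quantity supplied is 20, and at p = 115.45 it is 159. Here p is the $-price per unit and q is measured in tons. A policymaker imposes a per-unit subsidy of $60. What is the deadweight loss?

$1636.36

Demand slope = (48.8 − 160)/(159 − 20) = −0.8, so p = 176 − 0.8q.
Supply slope = (115.45 − 73.75)/(159 − 20) = 0.3, so p = 67.75 + 0.3q.
Competitive equilibrium: 176 − 0.8q = 67.75 + 0.3q → q* = 98.4091, p* = 97.2727.
The subsidy lowers effective supply by 60: p = 7.75 + 0.3q.
New quantity: 176 − 0.8q = 7.75 + 0.3q → q' = 152.9545.
Overproduction Δq = 152.9545 − 98.4091 = 54.5454; wedge = subsidy = 60.
DWL = ½ × 54.5454 × 60 = $1636.36.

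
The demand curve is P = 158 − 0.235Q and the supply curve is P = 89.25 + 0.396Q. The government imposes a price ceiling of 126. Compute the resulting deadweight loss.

82.30

Competitive equilibrium: 158 − 0.235Q = 89.25 + 0.396Q → Q* = 108.954, P* = 132.3958.
At the ceiling P = 126, quantity supplied = (126 − 89.25)/0.396 = 92.803.
Willingness to pay at Q' = 92.803: 158 − 0.235·92.803 = 136.1913.
ΔQ = 108.954 − 92.803 = 16.151; wedge = 136.1913 − 126 = 10.1913.
The triangle = ½ × 16.151 × 10.1913 = 82.30.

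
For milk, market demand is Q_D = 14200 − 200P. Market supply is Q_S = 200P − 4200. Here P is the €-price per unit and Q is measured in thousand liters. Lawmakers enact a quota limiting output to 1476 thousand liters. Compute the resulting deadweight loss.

€62092.88 thousand

In inverse form: demand P = 71 − 0.005Q, supply P = 21 + 0.005Q.
Competitive equilibrium: 71 − 0.005Q = 21 + 0.005Q → Q* = 5000, P* = 46.
At Q = 1476: demand price = 71 − 0.005·1476 = 63.62; supply price = 21 + 0.005·1476 = 28.38.
ΔQ = 5000 − 1476 = 3524; wedge = 63.62 − 28.38 = 35.24.
The triangle = ½ × 3524 × 35.24 = €62092.88 thousand.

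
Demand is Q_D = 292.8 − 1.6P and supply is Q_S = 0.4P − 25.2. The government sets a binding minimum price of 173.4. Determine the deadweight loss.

829.44

In inverse form: demand P = 183 − 0.625Q, supply P = 63 + 2.5Q.
Competitive equilibrium: 183 − 0.625Q = 63 + 2.5Q → Q* = 38.4, P* = 159.
At the floor P = 173.4, quantity demanded = (183 − 173.4)/0.625 = 15.36.
Sellers' marginal cost at Q' = 15.36: 63 + 2.5·15.36 = 101.4.
ΔQ = 38.4 − 15.36 = 23.04; wedge = 173.4 − 101.4 = 72.
DWL = ½ × 23.04 × 72 = 829.44.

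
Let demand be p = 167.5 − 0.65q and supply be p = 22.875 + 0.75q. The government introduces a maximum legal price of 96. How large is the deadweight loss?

23.58

Competitive equilibrium: 167.5 − 0.65q = 22.875 + 0.75q → q* = 103.3036, p* = 100.3527.
At the ceiling p = 96, quantity supplied = (96 − 22.875)/0.75 = 97.5.
Willingness to pay at q' = 97.5: 167.5 − 0.65·97.5 = 104.125.
Δq = 103.3036 − 97.5 = 5.8036; wedge = 104.125 − 96 = 8.125.
DWL = ½ × 5.8036 × 8.125 = 23.58.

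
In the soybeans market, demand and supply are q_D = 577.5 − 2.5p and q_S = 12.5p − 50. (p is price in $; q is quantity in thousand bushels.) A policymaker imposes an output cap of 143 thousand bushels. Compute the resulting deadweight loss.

$26122.80 thousand

In inverse form: demand p = 231 − 0.4q, supply p = 4 + 0.08q.
Competitive equilibrium: 231 − 0.4q = 4 + 0.08q → q* = 472.9167, p* = 41.8333.
At q = 143: demand price = 231 − 0.4·143 = 173.8; supply price = 4 + 0.08·143 = 15.44.
Δq = 472.9167 − 143 = 329.9167; wedge = 173.8 − 15.44 = 158.36.
Deadweight loss = ½ × 329.9167 × 158.36 = $26122.80 thousand.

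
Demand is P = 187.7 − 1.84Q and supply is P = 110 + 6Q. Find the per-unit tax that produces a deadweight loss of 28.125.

Competitive equilibrium: 187.7 − 1.84Q = 110 + 6Q → Q* = 9.9107, P* = 169.4643.
A tax t gives ΔQ = t/7.84 and wedge t, so DWL = t²/15.68.
t²/15.68 = 28.125 → t² = 441 → t = 21.

21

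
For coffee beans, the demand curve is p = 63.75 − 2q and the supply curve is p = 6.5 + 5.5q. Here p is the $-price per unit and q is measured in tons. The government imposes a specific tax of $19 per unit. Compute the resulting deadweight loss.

$24.07

Competitive equilibrium: 63.75 − 2q = 6.5 + 5.5q → q* = 7.6333, p* = 48.4833.
With the tax, the buyer price exceeds the seller price by 19: (63.75 − 2q) − (6.5 + 5.5q) = 19 → q' = 5.1.
Δq = 7.6333 − 5.1 = 2.5333; the wedge equals the tax, 19.
Deadweight loss = ½ × 2.5333 × 19 = $24.07.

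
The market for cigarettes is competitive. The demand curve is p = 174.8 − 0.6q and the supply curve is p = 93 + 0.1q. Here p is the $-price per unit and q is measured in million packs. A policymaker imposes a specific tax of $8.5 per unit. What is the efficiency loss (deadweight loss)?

Competitive equilibrium: 174.8 − 0.6q = 93 + 0.1q → q* = 116.8571, p* = 104.6857.
With the tax, the buyer price exceeds the seller price by 8.5: (174.8 − 0.6q) − (93 + 0.1q) = 8.5 → q' = 104.7143.
Δq = 116.8571 − 104.7143 = 12.1428; the wedge equals the tax, 8.5.
DWL = ½ × 12.1428 × 8.5 = $51.61 million.

$51.61 million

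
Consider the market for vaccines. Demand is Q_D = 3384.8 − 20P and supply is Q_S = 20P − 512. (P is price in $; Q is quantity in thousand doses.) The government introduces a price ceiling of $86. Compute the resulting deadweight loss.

$2608.328 thousand

In inverse form: demand P = 169.24 − 0.05Q, supply P = 25.6 + 0.05Q.
Competitive equilibrium: 169.24 − 0.05Q = 25.6 + 0.05Q → Q* = 1436.4, P* = 97.42.
At the ceiling P = 86, quantity supplied = (86 − 25.6)/0.05 = 1208.
Willingness to pay at Q' = 1208: 169.24 − 0.05·1208 = 108.84.
ΔQ = 1436.4 − 1208 = 228.4; wedge = 108.84 − 86 = 22.84.
Deadweight loss = ½ × 228.4 × 22.84 = $2608.328 thousand.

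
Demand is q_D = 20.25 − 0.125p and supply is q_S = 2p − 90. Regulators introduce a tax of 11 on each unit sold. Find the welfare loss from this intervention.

7.12

In inverse form: demand p = 162 − 8q, supply p = 45 + 0.5q.
Competitive equilibrium: 162 − 8q = 45 + 0.5q → q* = 13.7647, p* = 51.8824.
With the tax, the buyer price exceeds the seller price by 11: (162 − 8q) − (45 + 0.5q) = 11 → q' = 12.4706.
Δq = 13.7647 − 12.4706 = 1.2941; the wedge equals the tax, 11.
Welfare loss = ½ × 1.2941 × 11 = 7.12.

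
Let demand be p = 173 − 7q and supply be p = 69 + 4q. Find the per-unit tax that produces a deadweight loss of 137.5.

Competitive equilibrium: 173 − 7q = 69 + 4q → q* = 9.4545, p* = 106.8182.
A tax t gives Δq = t/11 and wedge t, so DWL = t²/22.
t²/22 = 137.5 → t² = 3025 → t = 55.

55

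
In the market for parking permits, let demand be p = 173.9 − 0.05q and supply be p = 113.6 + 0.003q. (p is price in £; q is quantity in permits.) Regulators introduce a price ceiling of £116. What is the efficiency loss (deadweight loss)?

£3022.74

Competitive equilibrium: 173.9 − 0.05q = 113.6 + 0.003q → q* = 1137.7358, p* = 117.0132.
At the ceiling p = 116, quantity supplied = (116 − 113.6)/0.003 = 800.
Willingness to pay at q' = 800: 173.9 − 0.05·800 = 133.9.
Δq = 1137.7358 − 800 = 337.7358; wedge = 133.9 − 116 = 17.9.
Deadweight loss = ½ × 337.7358 × 17.9 = £3022.74.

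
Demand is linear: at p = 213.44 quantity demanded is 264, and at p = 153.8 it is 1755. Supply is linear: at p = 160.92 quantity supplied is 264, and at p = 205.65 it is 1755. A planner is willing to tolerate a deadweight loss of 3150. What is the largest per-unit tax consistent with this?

21

Demand slope = (153.8 − 213.44)/(1755 − 264) = −0.04, so p = 224 − 0.04q.
Supply slope = (205.65 − 160.92)/(1755 − 264) = 0.03, so p = 153 + 0.03q.
Competitive equilibrium: 224 − 0.04q = 153 + 0.03q → q* = 1014.2857, p* = 183.4286.
A tax t gives Δq = t/0.07 and wedge t, so DWL = t²/0.14.
t²/0.14 = 3150 → t² = 441 → t = 21.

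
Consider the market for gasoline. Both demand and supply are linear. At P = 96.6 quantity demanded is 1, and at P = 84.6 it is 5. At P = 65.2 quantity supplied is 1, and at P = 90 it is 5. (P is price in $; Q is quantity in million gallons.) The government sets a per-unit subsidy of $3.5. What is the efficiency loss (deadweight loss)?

Demand slope = (84.6 − 96.6)/(5 − 1) = −3, so P = 99.6 − 3Q.
Supply slope = (90 − 65.2)/(5 − 1) = 6.2, so P = 59 + 6.2Q.
Competitive equilibrium: 99.6 − 3Q = 59 + 6.2Q → Q* = 4.413, P* = 86.3609.
The subsidy lowers effective supply by 3.5: P = 55.5 + 6.2Q.
New quantity: 99.6 − 3Q = 55.5 + 6.2Q → Q' = 4.7935.
Overproduction ΔQ = 4.7935 − 4.413 = 0.3805; wedge = subsidy = 3.5.
DWL = ½ × 0.3805 × 3.5 = $0.67 million.

$0.67 million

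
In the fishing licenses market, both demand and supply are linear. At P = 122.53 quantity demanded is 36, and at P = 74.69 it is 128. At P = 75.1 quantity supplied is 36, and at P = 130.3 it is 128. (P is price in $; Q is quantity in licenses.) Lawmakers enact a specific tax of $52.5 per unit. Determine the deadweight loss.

Demand slope = (74.69 − 122.53)/(128 − 36) = −0.52, so P = 141.25 − 0.52Q.
Supply slope = (130.3 − 75.1)/(128 − 36) = 0.6, so P = 53.5 + 0.6Q.
Competitive equilibrium: 141.25 − 0.52Q = 53.5 + 0.6Q → Q* = 78.3482, P* = 100.5089.
With the tax, the buyer price exceeds the seller price by 52.5: (141.25 − 0.52Q) − (53.5 + 0.6Q) = 52.5 → Q' = 31.4732.
ΔQ = 78.3482 − 31.4732 = 46.875; the wedge equals the tax, 52.5.
Welfare loss = ½ × 46.875 × 52.5 = $1230.47.

$1230.47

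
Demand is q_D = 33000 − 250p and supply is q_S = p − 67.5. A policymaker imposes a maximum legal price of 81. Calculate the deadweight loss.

1292.58

In inverse form: demand p = 132 − 0.004q, supply p = 67.5 + q.
Competitive equilibrium: 132 − 0.004q = 67.5 + q → q* = 64.243, p* = 131.743.
At the ceiling p = 81, quantity supplied = (81 − 67.5)/1 = 13.5.
Willingness to pay at q' = 13.5: 132 − 0.004·13.5 = 131.946.
Δq = 64.243 − 13.5 = 50.743; wedge = 131.946 − 81 = 50.946.
Welfare loss = ½ × 50.743 × 50.946 = 1292.58.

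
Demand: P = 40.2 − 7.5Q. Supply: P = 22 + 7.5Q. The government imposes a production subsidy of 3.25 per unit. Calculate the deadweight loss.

Competitive equilibrium: 40.2 − 7.5Q = 22 + 7.5Q → Q* = 1.2133, P* = 31.1.
The subsidy lowers effective supply by 3.25: P = 18.75 + 7.5Q.
New quantity: 40.2 − 7.5Q = 18.75 + 7.5Q → Q' = 1.43.
Overproduction ΔQ = 1.43 − 1.2133 = 0.2167; wedge = subsidy = 3.25.
Deadweight loss = ½ × 0.2167 × 3.25 = 0.35.

0.35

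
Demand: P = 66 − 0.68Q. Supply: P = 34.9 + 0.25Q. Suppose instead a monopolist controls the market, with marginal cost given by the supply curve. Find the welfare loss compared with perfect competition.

92.76

Competitive equilibrium: 66 − 0.68Q = 34.9 + 0.25Q → Q* = 33.4409, P* = 43.2602.
Marginal revenue: MR = 66 − 1.36Q. Set MR = MC: 66 − 1.36Q = 34.9 + 0.25Q → Q_m = 19.3168.
Price P_m = 66 − 0.68·19.3168 = 52.8646; MC(Q_m) = 34.9 + 0.25·19.3168 = 39.7292.
Competitive Q* = 33.4409, so ΔQ = 14.1241; wedge = 52.8646 − 39.7292 = 13.1354.
The triangle = ½ × 14.1241 × 13.1354 = 92.76.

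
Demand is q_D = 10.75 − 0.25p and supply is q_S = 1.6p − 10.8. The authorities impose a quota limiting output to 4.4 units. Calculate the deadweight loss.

27.33

In inverse form: demand p = 43 − 4q, supply p = 6.75 + 0.625q.
Competitive equilibrium: 43 − 4q = 6.75 + 0.625q → q* = 7.8378, p* = 11.6486.
At q = 4.4: demand price = 43 − 4·4.4 = 25.4; supply price = 6.75 + 0.625·4.4 = 9.5.
Δq = 7.8378 − 4.4 = 3.4378; wedge = 25.4 − 9.5 = 15.9.
DWL = ½ × 3.4378 × 15.9 = 27.33.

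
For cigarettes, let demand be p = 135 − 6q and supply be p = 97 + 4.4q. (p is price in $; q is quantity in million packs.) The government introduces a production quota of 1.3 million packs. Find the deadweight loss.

$28.81 million

Competitive equilibrium: 135 − 6q = 97 + 4.4q → q* = 3.6538, p* = 113.0769.
At q = 1.3: demand price = 135 − 6·1.3 = 127.2; supply price = 97 + 4.4·1.3 = 102.72.
Δq = 3.6538 − 1.3 = 2.3538; wedge = 127.2 − 102.72 = 24.48.
Welfare loss = ½ × 2.3538 × 24.48 = $28.81 million.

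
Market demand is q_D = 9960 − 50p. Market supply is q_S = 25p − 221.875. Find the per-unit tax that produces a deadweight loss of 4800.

In inverse form: demand p = 199.2 − 0.02q, supply p = 8.875 + 0.04q.
Competitive equilibrium: 199.2 − 0.02q = 8.875 + 0.04q → q* = 3172.0833, p* = 135.7583.
A tax t gives Δq = t/0.06 and wedge t, so DWL = t²/0.12.
t²/0.12 = 4800 → t² = 576 → t = 24.

24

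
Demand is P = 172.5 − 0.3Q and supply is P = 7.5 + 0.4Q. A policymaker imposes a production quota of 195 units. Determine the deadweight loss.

Competitive equilibrium: 172.5 − 0.3Q = 7.5 + 0.4Q → Q* = 235.7143, P* = 101.7857.
At Q = 195: demand price = 172.5 − 0.3·195 = 114; supply price = 7.5 + 0.4·195 = 85.5.
ΔQ = 235.7143 − 195 = 40.7143; wedge = 114 − 85.5 = 28.5.
Deadweight loss = ½ × 40.7143 × 28.5 = 580.18.

580.18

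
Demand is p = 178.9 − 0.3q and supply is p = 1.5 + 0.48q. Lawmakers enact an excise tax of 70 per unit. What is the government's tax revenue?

9638.46

Competitive equilibrium: 178.9 − 0.3q = 1.5 + 0.48q → q* = 227.4359, p* = 110.6692.
With the tax, the buyer price exceeds the seller price by 70: (178.9 − 0.3q) − (1.5 + 0.48q) = 70 → q' = 137.6923.
Tax revenue = 70 × 137.6923 = 9638.46.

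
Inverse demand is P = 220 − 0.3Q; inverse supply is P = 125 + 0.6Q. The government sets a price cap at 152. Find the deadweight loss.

1650.14

Competitive equilibrium: 220 − 0.3Q = 125 + 0.6Q → Q* = 105.5556, P* = 188.3333.
At the ceiling P = 152, quantity supplied = (152 − 125)/0.6 = 45.
Willingness to pay at Q' = 45: 220 − 0.3·45 = 206.5.
ΔQ = 105.5556 − 45 = 60.5556; wedge = 206.5 − 152 = 54.5.
The triangle = ½ × 60.5556 × 54.5 = 1650.14.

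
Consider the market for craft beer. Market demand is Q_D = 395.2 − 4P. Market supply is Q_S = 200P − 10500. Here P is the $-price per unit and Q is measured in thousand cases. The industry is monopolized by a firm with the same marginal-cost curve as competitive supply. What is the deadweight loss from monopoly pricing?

$1030.12 thousand

In inverse form: demand P = 98.8 − 0.25Q, supply P = 52.5 + 0.005Q.
Competitive equilibrium: 98.8 − 0.25Q = 52.5 + 0.005Q → Q* = 181.5686, P* = 53.4078.
Marginal revenue: MR = 98.8 − 0.5Q. Set MR = MC: 98.8 − 0.5Q = 52.5 + 0.005Q → Q_m = 91.6832.
Price P_m = 98.8 − 0.25·91.6832 = 75.8792; MC(Q_m) = 52.5 + 0.005·91.6832 = 52.9584.
Competitive Q* = 181.5686, so ΔQ = 89.8854; wedge = 75.8792 − 52.9584 = 22.9208.
The triangle = ½ × 89.8854 × 22.9208 = $1030.12 thousand.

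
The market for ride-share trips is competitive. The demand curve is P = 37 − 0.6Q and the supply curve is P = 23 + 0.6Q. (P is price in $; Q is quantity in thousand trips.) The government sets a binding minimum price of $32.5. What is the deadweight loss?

Competitive equilibrium: 37 − 0.6Q = 23 + 0.6Q → Q* = 11.6667, P* = 30.
At the floor P = 32.5, quantity demanded = (37 − 32.5)/0.6 = 7.5.
Sellers' marginal cost at Q' = 7.5: 23 + 0.6·7.5 = 27.5.
ΔQ = 11.6667 − 7.5 = 4.1667; wedge = 32.5 − 27.5 = 5.
Welfare loss = ½ × 4.1667 × 5 = $10.42 thousand.

$10.42 thousand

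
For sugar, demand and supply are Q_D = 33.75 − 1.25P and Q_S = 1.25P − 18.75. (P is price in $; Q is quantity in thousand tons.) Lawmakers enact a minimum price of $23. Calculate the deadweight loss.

$5 thousand

In inverse form: demand P = 27 − 0.8Q, supply P = 15 + 0.8Q.
Competitive equilibrium: 27 − 0.8Q = 15 + 0.8Q → Q* = 7.5, P* = 21.
At the floor P = 23, quantity demanded = (27 − 23)/0.8 = 5.
Sellers' marginal cost at Q' = 5: 15 + 0.8·5 = 19.
ΔQ = 7.5 − 5 = 2.5; wedge = 23 − 19 = 4.
DWL = ½ × 2.5 × 4 = $5 thousand.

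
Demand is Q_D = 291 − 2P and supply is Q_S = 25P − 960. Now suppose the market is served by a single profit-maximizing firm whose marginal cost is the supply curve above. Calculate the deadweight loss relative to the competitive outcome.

In inverse form: demand P = 145.5 − 0.5Q, supply P = 38.4 + 0.04Q.
Competitive equilibrium: 145.5 − 0.5Q = 38.4 + 0.04Q → Q* = 198.3333, P* = 46.3333.
Marginal revenue: MR = 145.5 − Q. Set MR = MC: 145.5 − Q = 38.4 + 0.04Q → Q_m = 102.9808.
Price P_m = 145.5 − 0.5·102.9808 = 94.0096; MC(Q_m) = 38.4 + 0.04·102.9808 = 42.5192.
Competitive Q* = 198.3333, so ΔQ = 95.3525; wedge = 94.0096 − 42.5192 = 51.4904.
The triangle = ½ × 95.3525 × 51.4904 = 2454.87.

2454.87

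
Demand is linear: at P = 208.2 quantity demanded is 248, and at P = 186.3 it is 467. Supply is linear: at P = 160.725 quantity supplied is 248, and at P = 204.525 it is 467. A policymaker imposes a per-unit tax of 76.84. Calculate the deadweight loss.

9840.64

Demand slope = (186.3 − 208.2)/(467 − 248) = −0.1, so P = 233 − 0.1Q.
Supply slope = (204.525 − 160.725)/(467 − 248) = 0.2, so P = 111.125 + 0.2Q.
Competitive equilibrium: 233 − 0.1Q = 111.125 + 0.2Q → Q* = 406.25, P* = 192.375.
With the tax, the buyer price exceeds the seller price by 76.84: (233 − 0.1Q) − (111.125 + 0.2Q) = 76.84 → Q' = 150.1167.
ΔQ = 406.25 − 150.1167 = 256.1333; the wedge equals the tax, 76.84.
Deadweight loss = ½ × 256.1333 × 76.84 = 9840.64.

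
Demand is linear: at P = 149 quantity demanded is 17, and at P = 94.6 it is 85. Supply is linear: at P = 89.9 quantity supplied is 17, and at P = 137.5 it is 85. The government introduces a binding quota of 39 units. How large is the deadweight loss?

227.07

Demand slope = (94.6 − 149)/(85 − 17) = −0.8, so P = 162.6 − 0.8Q.
Supply slope = (137.5 − 89.9)/(85 − 17) = 0.7, so P = 78 + 0.7Q.
Competitive equilibrium: 162.6 − 0.8Q = 78 + 0.7Q → Q* = 56.4, P* = 117.48.
At Q = 39: demand price = 162.6 − 0.8·39 = 131.4; supply price = 78 + 0.7·39 = 105.3.
ΔQ = 56.4 − 39 = 17.4; wedge = 131.4 − 105.3 = 26.1.
Welfare loss = ½ × 17.4 × 26.1 = 227.07.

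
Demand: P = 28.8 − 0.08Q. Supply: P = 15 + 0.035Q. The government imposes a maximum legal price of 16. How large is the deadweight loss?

480.65

Competitive equilibrium: 28.8 − 0.08Q = 15 + 0.035Q → Q* = 120, P* = 19.2.
At the ceiling P = 16, quantity supplied = (16 − 15)/0.035 = 28.5714.
Willingness to pay at Q' = 28.5714: 28.8 − 0.08·28.5714 = 26.5143.
ΔQ = 120 − 28.5714 = 91.4286; wedge = 26.5143 − 16 = 10.5143.
Deadweight loss = ½ × 91.4286 × 10.5143 = 480.65.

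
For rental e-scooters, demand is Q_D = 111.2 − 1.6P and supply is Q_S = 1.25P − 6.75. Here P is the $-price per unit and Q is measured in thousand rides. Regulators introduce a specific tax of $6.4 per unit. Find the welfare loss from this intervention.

$14.37 thousand

In inverse form: demand P = 69.5 − 0.625Q, supply P = 5.4 + 0.8Q.
Competitive equilibrium: 69.5 − 0.625Q = 5.4 + 0.8Q → Q* = 44.9825, P* = 41.386.
With the tax, the buyer price exceeds the seller price by 6.4: (69.5 − 0.625Q) − (5.4 + 0.8Q) = 6.4 → Q' = 40.4912.
ΔQ = 44.9825 − 40.4912 = 4.4913; the wedge equals the tax, 6.4.
DWL = ½ × 4.4913 × 6.4 = $14.37 thousand.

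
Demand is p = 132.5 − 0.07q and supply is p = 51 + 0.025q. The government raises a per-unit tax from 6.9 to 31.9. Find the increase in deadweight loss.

5105.26

Competitive equilibrium: 132.5 − 0.07q = 51 + 0.025q → q* = 857.8947, p* = 72.4474.
For a per-unit tax t: Δq = t/0.095, so DWL = ½·t·(t/0.095) = t²/0.19.
At t = 6.9: DWL = 250.579. At t = 31.9: DWL = 5355.842.
Increase = 5355.842 − 250.579 = 5105.26.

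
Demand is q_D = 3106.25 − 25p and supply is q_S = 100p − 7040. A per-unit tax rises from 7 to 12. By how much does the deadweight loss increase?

950

In inverse form: demand p = 124.25 − 0.04q, supply p = 70.4 + 0.01q.
Competitive equilibrium: 124.25 − 0.04q = 70.4 + 0.01q → q* = 1077, p* = 81.17.
For a per-unit tax t: Δq = t/0.05, so DWL = ½·t·(t/0.05) = t²/0.1.
At t = 7: DWL = 490. At t = 12: DWL = 1440.
Increase = 1440 − 490 = 950.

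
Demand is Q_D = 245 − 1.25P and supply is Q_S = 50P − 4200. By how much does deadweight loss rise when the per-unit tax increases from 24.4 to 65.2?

2229.07

In inverse form: demand P = 196 − 0.8Q, supply P = 84 + 0.02Q.
Competitive equilibrium: 196 − 0.8Q = 84 + 0.02Q → Q* = 136.5854, P* = 86.7317.
For a per-unit tax t: ΔQ = t/0.82, so DWL = ½·t·(t/0.82) = t²/1.64.
At t = 24.4: DWL = 363.024. At t = 65.2: DWL = 2592.098.
Increase = 2592.098 − 363.024 = 2229.07.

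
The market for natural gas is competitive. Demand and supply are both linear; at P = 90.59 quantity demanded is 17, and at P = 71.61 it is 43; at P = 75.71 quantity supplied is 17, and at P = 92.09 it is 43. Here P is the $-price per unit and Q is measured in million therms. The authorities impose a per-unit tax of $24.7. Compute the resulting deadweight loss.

$224.30 million

Demand slope = (71.61 − 90.59)/(43 − 17) = −0.73, so P = 103 − 0.73Q.
Supply slope = (92.09 − 75.71)/(43 − 17) = 0.63, so P = 65 + 0.63Q.
Competitive equilibrium: 103 − 0.73Q = 65 + 0.63Q → Q* = 27.9412, P* = 82.6029.
With the tax, the buyer price exceeds the seller price by 24.7: (103 − 0.73Q) − (65 + 0.63Q) = 24.7 → Q' = 9.7794.
ΔQ = 27.9412 − 9.7794 = 18.1618; the wedge equals the tax, 24.7.
Deadweight loss = ½ × 18.1618 × 24.7 = $224.30 million.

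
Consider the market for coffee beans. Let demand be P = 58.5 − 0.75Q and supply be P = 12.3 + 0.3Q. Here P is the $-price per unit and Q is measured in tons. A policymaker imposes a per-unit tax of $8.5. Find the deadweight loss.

Competitive equilibrium: 58.5 − 0.75Q = 12.3 + 0.3Q → Q* = 44, P* = 25.5.
With the tax, the buyer price exceeds the seller price by 8.5: (58.5 − 0.75Q) − (12.3 + 0.3Q) = 8.5 → Q' = 35.9048.
ΔQ = 44 − 35.9048 = 8.0952; the wedge equals the tax, 8.5.
Deadweight loss = ½ × 8.0952 × 8.5 = $34.40.

$34.40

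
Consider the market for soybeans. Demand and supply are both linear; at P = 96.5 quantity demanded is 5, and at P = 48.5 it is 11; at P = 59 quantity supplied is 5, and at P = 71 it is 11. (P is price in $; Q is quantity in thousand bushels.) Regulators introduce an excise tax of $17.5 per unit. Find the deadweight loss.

Demand slope = (48.5 − 96.5)/(11 − 5) = −8, so P = 136.5 − 8Q.
Supply slope = (71 − 59)/(11 − 5) = 2, so P = 49 + 2Q.
Competitive equilibrium: 136.5 − 8Q = 49 + 2Q → Q* = 8.75, P* = 66.5.
With the tax, the buyer price exceeds the seller price by 17.5: (136.5 − 8Q) − (49 + 2Q) = 17.5 → Q' = 7.
ΔQ = 8.75 − 7 = 1.75; the wedge equals the tax, 17.5.
Deadweight loss = ½ × 1.75 × 17.5 = $15.31 thousand.

$15.31 thousand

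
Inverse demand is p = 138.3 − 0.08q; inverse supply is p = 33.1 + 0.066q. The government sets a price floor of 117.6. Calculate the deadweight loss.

Competitive equilibrium: 138.3 − 0.08q = 33.1 + 0.066q → q* = 720.54795, p* = 80.65616.
At the floor p = 117.6, quantity demanded = (138.3 − 117.6)/0.08 = 258.75.
Sellers' marginal cost at q' = 258.75: 33.1 + 0.066·258.75 = 50.1775.
Δq = 720.54795 − 258.75 = 461.79795; wedge = 117.6 − 50.1775 = 67.4225.
Deadweight loss = ½ × 461.79795 × 67.4225 = 15567.79.

15567.79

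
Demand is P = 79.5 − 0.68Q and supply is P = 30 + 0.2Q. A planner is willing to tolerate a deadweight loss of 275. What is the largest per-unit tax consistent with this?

22

Competitive equilibrium: 79.5 − 0.68Q = 30 + 0.2Q → Q* = 56.25, P* = 41.25.
A tax t gives ΔQ = t/0.88 and wedge t, so DWL = t²/1.76.
t²/1.76 = 275 → t² = 484 → t = 22.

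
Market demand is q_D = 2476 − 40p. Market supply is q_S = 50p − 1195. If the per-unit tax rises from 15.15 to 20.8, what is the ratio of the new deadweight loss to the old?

In inverse form: demand p = 61.9 − 0.025q, supply p = 23.9 + 0.02q.
Competitive equilibrium: 61.9 − 0.025q = 23.9 + 0.02q → q* = 844.4444, p* = 40.7889.
For a per-unit tax t: Δq = t/0.045, so DWL = ½·t·(t/0.045) = t²/0.09.
At t = 15.15: DWL = 2550.25. At t = 20.8: DWL = 4807.111.
Ratio = (20.8/15.15)² = 1.885.

1.885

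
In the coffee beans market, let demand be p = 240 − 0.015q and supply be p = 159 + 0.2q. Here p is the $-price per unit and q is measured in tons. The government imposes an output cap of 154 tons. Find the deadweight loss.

Competitive equilibrium: 240 − 0.015q = 159 + 0.2q → q* = 376.7442, p* = 234.3488.
At q = 154: demand price = 240 − 0.015·154 = 237.69; supply price = 159 + 0.2·154 = 189.8.
Δq = 376.7442 − 154 = 222.7442; wedge = 237.69 − 189.8 = 47.89.
The triangle = ½ × 222.7442 × 47.89 = $5333.61.

$5333.61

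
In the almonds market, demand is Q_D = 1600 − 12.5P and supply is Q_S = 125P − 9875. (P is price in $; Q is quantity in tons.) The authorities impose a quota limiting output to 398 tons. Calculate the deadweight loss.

$1109.82

In inverse form: demand P = 128 − 0.08Q, supply P = 79 + 0.008Q.
Competitive equilibrium: 128 − 0.08Q = 79 + 0.008Q → Q* = 556.8182, P* = 83.4545.
At Q = 398: demand price = 128 − 0.08·398 = 96.16; supply price = 79 + 0.008·398 = 82.184.
ΔQ = 556.8182 − 398 = 158.8182; wedge = 96.16 − 82.184 = 13.976.
DWL = ½ × 158.8182 × 13.976 = $1109.82.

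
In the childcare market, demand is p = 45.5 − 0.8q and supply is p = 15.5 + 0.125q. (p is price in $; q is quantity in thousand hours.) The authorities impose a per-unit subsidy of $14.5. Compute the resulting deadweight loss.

Competitive equilibrium: 45.5 − 0.8q = 15.5 + 0.125q → q* = 32.4324, p* = 19.5541.
The subsidy lowers effective supply by 14.5: p = 1 + 0.125q.
New quantity: 45.5 − 0.8q = 1 + 0.125q → q' = 48.1081.
Overproduction Δq = 48.1081 − 32.4324 = 15.6757; wedge = subsidy = 14.5.
Welfare loss = ½ × 15.6757 × 14.5 = $113.65 thousand.

$113.65 thousand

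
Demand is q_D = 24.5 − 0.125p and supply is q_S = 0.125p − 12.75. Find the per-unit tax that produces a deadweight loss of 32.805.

32.4

In inverse form: demand p = 196 − 8q, supply p = 102 + 8q.
Competitive equilibrium: 196 − 8q = 102 + 8q → q* = 5.875, p* = 149.
A tax t gives Δq = t/16 and wedge t, so DWL = t²/32.
t²/32 = 32.805 → t² = 1049.76 → t = 32.4.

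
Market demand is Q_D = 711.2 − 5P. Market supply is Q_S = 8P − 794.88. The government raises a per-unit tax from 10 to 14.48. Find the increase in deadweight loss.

168.72

In inverse form: demand P = 142.24 − 0.2Q, supply P = 99.36 + 0.125Q.
Competitive equilibrium: 142.24 − 0.2Q = 99.36 + 0.125Q → Q* = 131.9385, P* = 115.8523.
For a per-unit tax t: ΔQ = t/0.325, so DWL = ½·t·(t/0.325) = t²/0.65.
At t = 10: DWL = 153.846. At t = 14.48: DWL = 322.57.
Increase = 322.57 − 153.846 = 168.72.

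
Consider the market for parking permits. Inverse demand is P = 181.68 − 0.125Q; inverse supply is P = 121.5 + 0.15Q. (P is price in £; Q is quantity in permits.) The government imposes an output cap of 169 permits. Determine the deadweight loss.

Competitive equilibrium: 181.68 − 0.125Q = 121.5 + 0.15Q → Q* = 218.8364, P* = 154.3255.
At Q = 169: demand price = 181.68 − 0.125·169 = 160.555; supply price = 121.5 + 0.15·169 = 146.85.
ΔQ = 218.8364 − 169 = 49.8364; wedge = 160.555 − 146.85 = 13.705.
Welfare loss = ½ × 49.8364 × 13.705 = £341.50.

£341.50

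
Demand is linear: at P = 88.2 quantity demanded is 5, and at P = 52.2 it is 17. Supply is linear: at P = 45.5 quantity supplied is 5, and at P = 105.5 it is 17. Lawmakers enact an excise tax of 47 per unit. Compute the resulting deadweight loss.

138.06

Demand slope = (52.2 − 88.2)/(17 − 5) = −3, so P = 103.2 − 3Q.
Supply slope = (105.5 − 45.5)/(17 − 5) = 5, so P = 20.5 + 5Q.
Competitive equilibrium: 103.2 − 3Q = 20.5 + 5Q → Q* = 10.3375, P* = 72.1875.
With the tax, the buyer price exceeds the seller price by 47: (103.2 − 3Q) − (20.5 + 5Q) = 47 → Q' = 4.4625.
ΔQ = 10.3375 − 4.4625 = 5.875; the wedge equals the tax, 47.
Welfare loss = ½ × 5.875 × 47 = 138.06.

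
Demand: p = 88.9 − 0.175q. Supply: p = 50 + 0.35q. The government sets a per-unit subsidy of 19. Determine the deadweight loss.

Competitive equilibrium: 88.9 − 0.175q = 50 + 0.35q → q* = 74.0952, p* = 75.9333.
The subsidy lowers effective supply by 19: p = 31 + 0.35q.
New quantity: 88.9 − 0.175q = 31 + 0.35q → q' = 110.2857.
Overproduction Δq = 110.2857 − 74.0952 = 36.1905; wedge = subsidy = 19.
DWL = ½ × 36.1905 × 19 = 343.81.

343.81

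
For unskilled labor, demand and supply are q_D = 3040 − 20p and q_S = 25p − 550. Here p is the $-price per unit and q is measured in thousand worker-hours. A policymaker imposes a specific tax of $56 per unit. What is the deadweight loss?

In inverse form: demand p = 152 − 0.05q, supply p = 22 + 0.04q.
Competitive equilibrium: 152 − 0.05q = 22 + 0.04q → q* = 1444.4444, p* = 79.7778.
With the tax, the buyer price exceeds the seller price by 56: (152 − 0.05q) − (22 + 0.04q) = 56 → q' = 822.2222.
Δq = 1444.4444 − 822.2222 = 622.2222; the wedge equals the tax, 56.
Deadweight loss = ½ × 622.2222 × 56 = $17422.22 thousand.

$17422.22 thousand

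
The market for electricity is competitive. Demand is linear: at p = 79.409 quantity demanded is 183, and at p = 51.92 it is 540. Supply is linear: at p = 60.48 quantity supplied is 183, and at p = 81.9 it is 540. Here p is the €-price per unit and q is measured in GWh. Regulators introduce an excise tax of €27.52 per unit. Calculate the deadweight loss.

€2764.05

Demand slope = (51.92 − 79.409)/(540 − 183) = −0.077, so p = 93.5 − 0.077q.
Supply slope = (81.9 − 60.48)/(540 − 183) = 0.06, so p = 49.5 + 0.06q.
Competitive equilibrium: 93.5 − 0.077q = 49.5 + 0.06q → q* = 321.1679, p* = 68.7701.
With the tax, the buyer price exceeds the seller price by 27.52: (93.5 − 0.077q) − (49.5 + 0.06q) = 27.52 → q' = 120.292.
Δq = 321.1679 − 120.292 = 200.8759; the wedge equals the tax, 27.52.
Welfare loss = ½ × 200.8759 × 27.52 = €2764.05.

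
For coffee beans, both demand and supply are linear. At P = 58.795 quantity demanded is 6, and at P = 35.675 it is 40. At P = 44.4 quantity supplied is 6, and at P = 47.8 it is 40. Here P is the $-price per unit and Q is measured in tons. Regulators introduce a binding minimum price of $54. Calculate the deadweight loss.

Demand slope = (35.675 − 58.795)/(40 − 6) = −0.68, so P = 62.875 − 0.68Q.
Supply slope = (47.8 − 44.4)/(40 − 6) = 0.1, so P = 43.8 + 0.1Q.
Competitive equilibrium: 62.875 − 0.68Q = 43.8 + 0.1Q → Q* = 24.4551, P* = 46.2455.
At the floor P = 54, quantity demanded = (62.875 − 54)/0.68 = 13.0515.
Sellers' marginal cost at Q' = 13.0515: 43.8 + 0.1·13.0515 = 45.1052.
ΔQ = 24.4551 − 13.0515 = 11.4036; wedge = 54 − 45.1052 = 8.8948.
Welfare loss = ½ × 11.4036 × 8.8948 = $50.72.

$50.72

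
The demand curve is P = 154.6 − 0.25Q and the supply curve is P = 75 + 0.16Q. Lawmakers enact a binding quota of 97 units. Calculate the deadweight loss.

1934.67

Competitive equilibrium: 154.6 − 0.25Q = 75 + 0.16Q → Q* = 194.1463, P* = 106.0634.
At Q = 97: demand price = 154.6 − 0.25·97 = 130.35; supply price = 75 + 0.16·97 = 90.52.
ΔQ = 194.1463 − 97 = 97.1463; wedge = 130.35 − 90.52 = 39.83.
DWL = ½ × 97.1463 × 39.83 = 1934.67.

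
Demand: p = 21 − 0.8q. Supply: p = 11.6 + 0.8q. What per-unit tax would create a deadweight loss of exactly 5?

Competitive equilibrium: 21 − 0.8q = 11.6 + 0.8q → q* = 5.875, p* = 16.3.
A tax t gives Δq = t/1.6 and wedge t, so DWL = t²/3.2.
t²/3.2 = 5 → t² = 16 → t = 4.

4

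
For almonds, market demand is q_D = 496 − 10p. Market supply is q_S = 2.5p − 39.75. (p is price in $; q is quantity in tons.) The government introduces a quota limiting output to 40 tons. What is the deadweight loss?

$187.69

In inverse form: demand p = 49.6 − 0.1q, supply p = 15.9 + 0.4q.
Competitive equilibrium: 49.6 − 0.1q = 15.9 + 0.4q → q* = 67.4, p* = 42.86.
At q = 40: demand price = 49.6 − 0.1·40 = 45.6; supply price = 15.9 + 0.4·40 = 31.9.
Δq = 67.4 − 40 = 27.4; wedge = 45.6 − 31.9 = 13.7.
Welfare loss = ½ × 27.4 × 13.7 = $187.69.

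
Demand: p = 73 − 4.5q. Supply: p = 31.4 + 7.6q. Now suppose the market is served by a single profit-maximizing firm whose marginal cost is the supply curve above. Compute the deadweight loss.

5.26

Competitive equilibrium: 73 − 4.5q = 31.4 + 7.6q → q* = 3.438, p* = 57.5289.
Marginal revenue: MR = 73 − 9q. Set MR = MC: 73 − 9q = 31.4 + 7.6q → q_m = 2.506.
Price p_m = 73 − 4.5·2.506 = 61.723; MC(q_m) = 31.4 + 7.6·2.506 = 50.4456.
Competitive q* = 3.438, so Δq = 0.932; wedge = 61.723 − 50.4456 = 11.2774.
DWL = ½ × 0.932 × 11.2774 = 5.26.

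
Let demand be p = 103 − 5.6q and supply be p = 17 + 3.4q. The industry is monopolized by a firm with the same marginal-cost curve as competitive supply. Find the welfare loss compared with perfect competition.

60.45

Competitive equilibrium: 103 − 5.6q = 17 + 3.4q → q* = 9.5556, p* = 49.4889.
Marginal revenue: MR = 103 − 11.2q. Set MR = MC: 103 − 11.2q = 17 + 3.4q → q_m = 5.8904.
Price p_m = 103 − 5.6·5.8904 = 70.0138; MC(q_m) = 17 + 3.4·5.8904 = 37.0274.
Competitive q* = 9.5556, so Δq = 3.6652; wedge = 70.0138 − 37.0274 = 32.9864.
DWL = ½ × 3.6652 × 32.9864 = 60.45.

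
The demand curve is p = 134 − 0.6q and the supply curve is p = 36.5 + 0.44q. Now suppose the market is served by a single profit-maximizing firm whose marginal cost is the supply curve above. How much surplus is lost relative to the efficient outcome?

Competitive equilibrium: 134 − 0.6q = 36.5 + 0.44q → q* = 93.75, p* = 77.75.
Marginal revenue: MR = 134 − 1.2q. Set MR = MC: 134 − 1.2q = 36.5 + 0.44q → q_m = 59.4512.
Price p_m = 134 − 0.6·59.4512 = 98.3293; MC(q_m) = 36.5 + 0.44·59.4512 = 62.6585.
Competitive q* = 93.75, so Δq = 34.2988; wedge = 98.3293 − 62.6585 = 35.6708.
The triangle = ½ × 34.2988 × 35.6708 = 611.73.

611.73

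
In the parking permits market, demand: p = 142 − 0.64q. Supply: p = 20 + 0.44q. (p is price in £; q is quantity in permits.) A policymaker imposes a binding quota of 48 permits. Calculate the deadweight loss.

£2278.90

Competitive equilibrium: 142 − 0.64q = 20 + 0.44q → q* = 112.963, p* = 69.7037.
At q = 48: demand price = 142 − 0.64·48 = 111.28; supply price = 20 + 0.44·48 = 41.12.
Δq = 112.963 − 48 = 64.963; wedge = 111.28 − 41.12 = 70.16.
The triangle = ½ × 64.963 × 70.16 = £2278.90.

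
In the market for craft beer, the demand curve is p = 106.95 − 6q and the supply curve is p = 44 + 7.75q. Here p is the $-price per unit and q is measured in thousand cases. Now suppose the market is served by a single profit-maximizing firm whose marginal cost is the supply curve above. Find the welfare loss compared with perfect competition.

Competitive equilibrium: 106.95 − 6q = 44 + 7.75q → q* = 4.5782, p* = 79.4809.
Marginal revenue: MR = 106.95 − 12q. Set MR = MC: 106.95 − 12q = 44 + 7.75q → q_m = 3.1873.
Price p_m = 106.95 − 6·3.1873 = 87.8262; MC(q_m) = 44 + 7.75·3.1873 = 68.7016.
Competitive q* = 4.5782, so Δq = 1.3909; wedge = 87.8262 − 68.7016 = 19.1246.
DWL = ½ × 1.3909 × 19.1246 = $13.30 thousand.

$13.30 thousand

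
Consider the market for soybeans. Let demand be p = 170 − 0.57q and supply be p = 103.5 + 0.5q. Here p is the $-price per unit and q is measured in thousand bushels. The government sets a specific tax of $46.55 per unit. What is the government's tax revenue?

Competitive equilibrium: 170 − 0.57q = 103.5 + 0.5q → q* = 62.1495, p* = 134.5748.
With the tax, the buyer price exceeds the seller price by 46.55: (170 − 0.57q) − (103.5 + 0.5q) = 46.55 → q' = 18.6449.
Tax revenue = 46.55 × 18.6449 = $867.92 thousand.

$867.92 thousand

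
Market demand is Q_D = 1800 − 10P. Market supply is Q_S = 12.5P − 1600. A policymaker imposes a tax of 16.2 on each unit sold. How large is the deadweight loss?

In inverse form: demand P = 180 − 0.1Q, supply P = 128 + 0.08Q.
Competitive equilibrium: 180 − 0.1Q = 128 + 0.08Q → Q* = 288.8889, P* = 151.1111.
With the tax, the buyer price exceeds the seller price by 16.2: (180 − 0.1Q) − (128 + 0.08Q) = 16.2 → Q' = 198.8889.
ΔQ = 288.8889 − 198.8889 = 90; the wedge equals the tax, 16.2.
DWL = ½ × 90 × 16.2 = 729.

729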